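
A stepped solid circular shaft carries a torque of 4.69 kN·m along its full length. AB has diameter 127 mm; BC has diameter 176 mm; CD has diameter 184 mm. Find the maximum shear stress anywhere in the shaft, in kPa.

Under the same torque, τ_max = 16T/(πd³) is largest where d is smallest — segment AB (d = 127 mm).
τ_max = 16·4690/(π·(0.127)³) = 1.166×10^7 Pa.

11700 kPa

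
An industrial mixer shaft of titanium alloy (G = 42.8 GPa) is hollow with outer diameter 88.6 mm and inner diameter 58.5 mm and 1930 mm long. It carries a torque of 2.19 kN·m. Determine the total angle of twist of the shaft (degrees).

J = π(d_o⁴ − d_i⁴)/32 = π(0.0886⁴ − 0.0585⁴)/32 = 4.900×10^-6 m⁴.
θ = T·L/(G·J) = 2190 × 1.93 / (42.8×10⁹ × 4.900×10^-6) = 0.02015 rad.

1.15°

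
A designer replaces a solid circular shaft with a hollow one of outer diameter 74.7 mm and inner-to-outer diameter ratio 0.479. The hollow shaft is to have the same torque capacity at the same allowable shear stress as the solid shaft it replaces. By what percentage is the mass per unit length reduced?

20.1 %

Equal τ_max and T ⇒ the solid shaft needs d_s³ = d_o³(1−k⁴), so d_s = 74.7·(1−0.479⁴)^(1/3) = 73.37 mm.
Area ratio A_h/A_s = d_o²(1−k²)/d_s² = (1−k²)/(1−k⁴)^(2/3) = 0.7988.
Mass saving = 1 − 0.7988 = 20.1 %.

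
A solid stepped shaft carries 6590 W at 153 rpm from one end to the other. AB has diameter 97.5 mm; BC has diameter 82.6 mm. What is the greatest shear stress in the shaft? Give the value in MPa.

ω = 2π·153/60 = 16.02 rad/s, so T = P/ω = 6590 / 16.02 = 411.3 N·m.
Under the same torque, τ_max = 16T/(πd³) is largest where d is smallest — segment BC (d = 82.6 mm).
τ_max = 16·411.3/(π·(0.0826)³) = 3.717×10^6 Pa.

3.72 MPa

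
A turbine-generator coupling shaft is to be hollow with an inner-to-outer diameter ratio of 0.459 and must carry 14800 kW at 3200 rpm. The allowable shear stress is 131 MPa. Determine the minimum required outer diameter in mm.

ω = 2π·3200/60 = 335.1 rad/s, so T = P/ω = 14800×10³ / 335.1 = 44170 N·m.
For a hollow shaft with d_i/d_o = 0.459: τ_max = 16T/(π d_o³ (1−k⁴)), so d_o = [16T/(π τ_allow (1−k⁴))]^(1/3) = [16·44170/(π·1.31×10^8·0.9556)]^(1/3) = 0.1216 m.

122 mm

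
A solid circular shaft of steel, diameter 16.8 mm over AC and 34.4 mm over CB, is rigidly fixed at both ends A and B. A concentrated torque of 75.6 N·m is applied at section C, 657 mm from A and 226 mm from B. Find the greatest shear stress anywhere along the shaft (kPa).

9280 kPa

Compatibility: T_A·a/J_AC = T_B·b/J_CB with T_A + T_B = T₀.
J_AC = 7.82×10^-9 m⁴, J_CB = 1.37×10^-7 m⁴, so T_A = T₀·(J_AC/a)/((J_AC/a)+(J_CB/b)) = 1.451 N·m, T_B = 74.15 N·m.
τ in each portion: τ_AC = 1.56×10^6 Pa, τ_CB = 9.28×10^6 Pa; maximum is in CB.
τ_max = T_CB·r/J = 74.15·0.0172/1.37×10^-7 = 9.277×10^6 Pa.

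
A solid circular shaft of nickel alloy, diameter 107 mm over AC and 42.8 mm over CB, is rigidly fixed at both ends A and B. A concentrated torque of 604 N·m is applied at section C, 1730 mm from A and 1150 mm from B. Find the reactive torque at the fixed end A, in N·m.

Compatibility: T_A·a/J_AC = T_B·b/J_CB with T_A + T_B = T₀.
J_AC = 1.29×10^-5 m⁴, J_CB = 3.29×10^-7 m⁴, so T_A = T₀·(J_AC/a)/((J_AC/a)+(J_CB/b)) = 581.6 N·m, T_B = 22.40 N·m.

582 N·m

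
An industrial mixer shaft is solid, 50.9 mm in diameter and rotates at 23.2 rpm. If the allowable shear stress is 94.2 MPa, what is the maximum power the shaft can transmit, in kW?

5.93 kW

J = πd⁴/32 = π(0.0509)⁴/32 = 6.590×10^-7 m⁴.
T_max = τ_allow·J/r = 9.42×10^7 × 6.590×10^-7 / 0.0255 = 2439 N·m.
ω = 2π·23.2/60 = 2.429 rad/s, so P_max = T_max·ω = 5926 W.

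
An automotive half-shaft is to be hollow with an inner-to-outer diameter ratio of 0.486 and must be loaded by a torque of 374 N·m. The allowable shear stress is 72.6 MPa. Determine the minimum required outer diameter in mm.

For a hollow shaft with d_i/d_o = 0.486: τ_max = 16T/(π d_o³ (1−k⁴)), so d_o = [16T/(π τ_allow (1−k⁴))]^(1/3) = [16·374.0/(π·7.26×10^7·0.9442)]^(1/3) = 0.03029 m.

30.3 mm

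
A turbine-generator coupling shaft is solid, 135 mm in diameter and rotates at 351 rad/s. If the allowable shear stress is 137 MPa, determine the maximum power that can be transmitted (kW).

23200 kW

J = πd⁴/32 = π(0.135)⁴/32 = 3.261×10^-5 m⁴.
T_max = τ_allow·J/r = 1.37×10^8 × 3.261×10^-5 / 0.0675 = 66180 N·m.
ω = 351 rad/s, so P_max = T_max·ω = 2.323×10^7 W.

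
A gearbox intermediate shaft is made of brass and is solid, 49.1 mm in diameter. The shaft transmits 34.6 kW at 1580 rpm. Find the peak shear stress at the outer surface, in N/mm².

9.00 N/mm²

ω = 2π·1580/60 = 165.5 rad/s, so T = P/ω = 34.6×10³ / 165.5 = 209.1 N·m.
J = πd⁴/32 = π(0.0491)⁴/32 = 5.706×10^-7 m⁴.
τ_max = T·r/J = 209.1 × 0.0246 / 5.706×10^-7 = 8.997×10^6 Pa.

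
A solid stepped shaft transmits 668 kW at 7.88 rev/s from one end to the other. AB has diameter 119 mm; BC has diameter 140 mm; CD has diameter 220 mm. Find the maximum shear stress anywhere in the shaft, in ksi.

ω = 2π·7.88 = 49.51 rad/s, so T = P/ω = 668×10³ / 49.51 = 13490 N·m.
Under the same torque, τ_max = 16T/(πd³) is largest where d is smallest — segment AB (d = 119 mm).
τ_max = 16·13490/(π·(0.119)³) = 4.078×10^7 Pa.

5.91 ksi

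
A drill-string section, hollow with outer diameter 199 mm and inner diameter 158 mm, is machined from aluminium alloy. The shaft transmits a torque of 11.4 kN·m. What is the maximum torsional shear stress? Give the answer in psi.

1770 psi

J = π(d_o⁴ − d_i⁴)/32 = π(0.199⁴ − 0.158⁴)/32 = 9.278×10^-5 m⁴.
τ_max = T·r/J = 11400 × 0.0995 / 9.278×10^-5 = 1.223×10^7 Pa.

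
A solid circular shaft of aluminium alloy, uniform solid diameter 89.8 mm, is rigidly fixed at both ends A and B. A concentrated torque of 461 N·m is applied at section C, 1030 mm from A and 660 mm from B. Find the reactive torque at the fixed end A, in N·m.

180 N·m

With uniform GJ and both ends fixed, compatibility θ_AC = θ_CB gives T_A·a = T_B·b, together with T_A + T_B = T₀.
T_A = T₀·b/(a+b) = 461.0·660/1690 = 180.0 N·m; T_B = 281.0 N·m.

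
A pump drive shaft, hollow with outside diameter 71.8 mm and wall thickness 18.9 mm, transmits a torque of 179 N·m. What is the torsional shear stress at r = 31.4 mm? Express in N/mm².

J = π(d_o⁴ − d_i⁴)/32 = π(0.0718⁴ − 0.0340⁴)/32 = 2.478×10^-6 m⁴.
Shear stress varies linearly with radius: τ = T·r/J = 179.0 × 0.0314 / 2.478×10^-6 = 2.268×10^6 Pa.

2.27 N/mm²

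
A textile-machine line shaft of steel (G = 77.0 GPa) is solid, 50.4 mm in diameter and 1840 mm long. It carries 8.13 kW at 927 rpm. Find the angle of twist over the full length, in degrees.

ω = 2π·927/60 = 97.08 rad/s, so T = P/ω = 8.13×10³ / 97.08 = 83.75 N·m.
J = πd⁴/32 = π(0.0504)⁴/32 = 6.335×10^-7 m⁴.
θ = T·L/(G·J) = 83.75 × 1.84 / (77.0×10⁹ × 6.335×10^-7) = 3.159×10^-3 rad.

0.181°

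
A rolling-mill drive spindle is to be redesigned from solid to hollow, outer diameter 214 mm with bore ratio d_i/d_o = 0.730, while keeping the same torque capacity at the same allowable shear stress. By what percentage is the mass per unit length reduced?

Equal τ_max and T ⇒ the solid shaft needs d_s³ = d_o³(1−k⁴), so d_s = 214·(1−0.730⁴)^(1/3) = 191.4 mm.
Area ratio A_h/A_s = d_o²(1−k²)/d_s² = (1−k²)/(1−k⁴)^(2/3) = 0.5836.
Mass saving = 1 − 0.5836 = 41.6 %.

41.6 %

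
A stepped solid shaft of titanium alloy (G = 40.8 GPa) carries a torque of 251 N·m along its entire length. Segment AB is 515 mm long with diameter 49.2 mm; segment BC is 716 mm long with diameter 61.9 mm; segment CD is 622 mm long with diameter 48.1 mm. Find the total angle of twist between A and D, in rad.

0.0158 rad

J_AB = π(0.0492)⁴/32 = 5.75×10^-7 m⁴; J_BC = π(0.0619)⁴/32 = 1.44×10^-6 m⁴; J_CD = π(0.0481)⁴/32 = 5.26×10^-7 m⁴.
θ = (T/G)·Σ L_i/J_i = (251.0/40.8×10⁹)·(0.515/5.75×10^-7 + 0.716/1.44×10^-6 + 0.622/5.26×10^-7) = 0.01585 rad.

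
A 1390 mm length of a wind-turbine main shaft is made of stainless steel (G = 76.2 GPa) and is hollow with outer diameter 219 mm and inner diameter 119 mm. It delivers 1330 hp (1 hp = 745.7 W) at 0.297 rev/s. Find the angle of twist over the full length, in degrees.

2.69°

ω = 2π·0.297 = 1.866 rad/s, so T = P/ω = 1330×745.7 / 1.866 = 531500 N·m.
J = π(d_o⁴ − d_i⁴)/32 = π(0.219⁴ − 0.119⁴)/32 = 2.061×10^-4 m⁴.
θ = T·L/(G·J) = 531500 × 1.39 / (76.2×10⁹ × 2.061×10^-4) = 0.04703 rad.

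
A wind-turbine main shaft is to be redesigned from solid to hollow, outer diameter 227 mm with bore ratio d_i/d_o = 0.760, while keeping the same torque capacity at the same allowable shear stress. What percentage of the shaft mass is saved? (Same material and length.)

44.6 %

Equal τ_max and T ⇒ the solid shaft needs d_s³ = d_o³(1−k⁴), so d_s = 227·(1−0.760⁴)^(1/3) = 198.3 mm.
Area ratio A_h/A_s = d_o²(1−k²)/d_s² = (1−k²)/(1−k⁴)^(2/3) = 0.5537.
Mass saving = 1 − 0.5537 = 44.6 %.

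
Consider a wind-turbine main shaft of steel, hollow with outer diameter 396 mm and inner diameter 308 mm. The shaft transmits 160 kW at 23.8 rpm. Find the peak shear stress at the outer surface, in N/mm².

ω = 2π·23.8/60 = 2.492 rad/s, so T = P/ω = 160×10³ / 2.492 = 64200 N·m.
J = π(d_o⁴ − d_i⁴)/32 = π(0.396⁴ − 0.308⁴)/32 = 1.531×10^-3 m⁴.
τ_max = T·r/J = 64200 × 0.198 / 1.531×10^-3 = 8.304×10^6 Pa.

8.30 N/mm²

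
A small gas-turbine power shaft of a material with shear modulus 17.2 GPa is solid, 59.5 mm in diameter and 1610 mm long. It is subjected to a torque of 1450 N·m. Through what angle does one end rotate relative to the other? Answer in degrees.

J = πd⁴/32 = π(0.0595)⁴/32 = 1.230×10^-6 m⁴.
θ = T·L/(G·J) = 1450 × 1.61 / (17.2×10⁹ × 1.230×10^-6) = 0.1103 rad.

6.32°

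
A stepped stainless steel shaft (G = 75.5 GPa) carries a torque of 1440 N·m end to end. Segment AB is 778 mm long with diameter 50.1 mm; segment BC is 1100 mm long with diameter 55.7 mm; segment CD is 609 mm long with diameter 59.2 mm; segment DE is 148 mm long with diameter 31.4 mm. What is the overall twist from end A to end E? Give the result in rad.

J_AB = π(0.0501)⁴/32 = 6.19×10^-7 m⁴; J_BC = π(0.0557)⁴/32 = 9.45×10^-7 m⁴; J_CD = π(0.0592)⁴/32 = 1.21×10^-6 m⁴; J_DE = π(0.0314)⁴/32 = 9.54×10^-8 m⁴.
θ = (T/G)·Σ L_i/J_i = (1440/75.5×10⁹)·(0.778/6.19×10^-7 + 1.10/9.45×10^-7 + 0.609/1.21×10^-6 + 0.148/9.54×10^-8) = 0.08540 rad.

0.0854 rad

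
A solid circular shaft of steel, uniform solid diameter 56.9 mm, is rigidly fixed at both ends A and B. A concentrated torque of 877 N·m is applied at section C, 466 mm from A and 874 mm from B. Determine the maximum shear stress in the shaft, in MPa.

15.8 MPa

With uniform GJ and both ends fixed, compatibility θ_AC = θ_CB gives T_A·a = T_B·b, together with T_A + T_B = T₀.
T_A = T₀·b/(a+b) = 877.0·874/1340 = 572.0 N·m; T_B = 305.0 N·m.
τ in each portion: τ_AC = 1.58×10^7 Pa, τ_CB = 8.43×10^6 Pa; maximum is in AC.
τ_max = T_AC·r/J = 572.0·0.0284/1.03×10^-6 = 1.581×10^7 Pa.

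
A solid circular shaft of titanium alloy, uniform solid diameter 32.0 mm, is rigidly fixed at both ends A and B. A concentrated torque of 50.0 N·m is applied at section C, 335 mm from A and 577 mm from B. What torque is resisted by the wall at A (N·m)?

With uniform GJ and both ends fixed, compatibility θ_AC = θ_CB gives T_A·a = T_B·b, together with T_A + T_B = T₀.
T_A = T₀·b/(a+b) = 50.00·577/912.0 = 31.63 N·m; T_B = 18.37 N·m.

31.6 N·m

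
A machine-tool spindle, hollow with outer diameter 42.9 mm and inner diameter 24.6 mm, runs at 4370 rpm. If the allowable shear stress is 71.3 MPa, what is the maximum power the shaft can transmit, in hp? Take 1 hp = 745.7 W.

J = π(d_o⁴ − d_i⁴)/32 = π(0.0429⁴ − 0.0246⁴)/32 = 2.966×10^-7 m⁴.
T_max = τ_allow·J/r = 7.13×10^7 × 2.966×10^-7 / 0.0215 = 985.8 N·m.
ω = 2π·4370/60 = 457.6 rad/s, so P_max = T_max·ω = 4.511×10^5 W.

605 hp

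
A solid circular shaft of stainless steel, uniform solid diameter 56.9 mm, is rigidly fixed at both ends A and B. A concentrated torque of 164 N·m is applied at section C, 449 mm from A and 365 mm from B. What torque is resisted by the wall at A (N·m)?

73.5 N·m

With uniform GJ and both ends fixed, compatibility θ_AC = θ_CB gives T_A·a = T_B·b, together with T_A + T_B = T₀.
T_A = T₀·b/(a+b) = 164.0·365/814.0 = 73.54 N·m; T_B = 90.46 N·m.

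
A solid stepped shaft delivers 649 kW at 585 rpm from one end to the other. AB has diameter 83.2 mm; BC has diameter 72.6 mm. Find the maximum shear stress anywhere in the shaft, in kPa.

141000 kPa

ω = 2π·585/60 = 61.26 rad/s, so T = P/ω = 649×10³ / 61.26 = 10590 N·m.
Under the same torque, τ_max = 16T/(πd³) is largest where d is smallest — segment BC (d = 72.6 mm).
τ_max = 16·10590/(π·(0.0726)³) = 1.410×10^8 Pa.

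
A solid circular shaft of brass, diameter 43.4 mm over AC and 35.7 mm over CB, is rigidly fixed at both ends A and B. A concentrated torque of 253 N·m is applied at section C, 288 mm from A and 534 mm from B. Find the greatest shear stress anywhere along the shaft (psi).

Compatibility: T_A·a/J_AC = T_B·b/J_CB with T_A + T_B = T₀.
J_AC = 3.48×10^-7 m⁴, J_CB = 1.59×10^-7 m⁴, so T_A = T₀·(J_AC/a)/((J_AC/a)+(J_CB/b)) = 202.9 N·m, T_B = 50.10 N·m.
τ in each portion: τ_AC = 1.26×10^7 Pa, τ_CB = 5.61×10^6 Pa; maximum is in AC.
τ_max = T_AC·r/J = 202.9·0.0217/3.48×10^-7 = 1.264×10^7 Pa.

1830 psi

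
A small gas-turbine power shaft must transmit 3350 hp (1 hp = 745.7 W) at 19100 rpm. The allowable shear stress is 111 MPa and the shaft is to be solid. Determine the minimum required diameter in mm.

ω = 2π·19100/60 = 2000 rad/s, so T = P/ω = 3350×745.7 / 2000 = 1249 N·m.
For a solid shaft τ_max = 16T/(πd³), so d = (16T/(π τ_allow))^(1/3) = (16·1249/(π·1.11×10^8))^(1/3) = 0.03855 m.

38.6 mm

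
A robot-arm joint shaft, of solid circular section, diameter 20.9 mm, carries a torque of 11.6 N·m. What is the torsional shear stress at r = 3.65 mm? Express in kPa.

2260 kPa

J = πd⁴/32 = π(0.0209)⁴/32 = 1.873×10^-8 m⁴.
Shear stress varies linearly with radius: τ = T·r/J = 11.60 × 0.00365 / 1.873×10^-8 = 2.260×10^6 Pa.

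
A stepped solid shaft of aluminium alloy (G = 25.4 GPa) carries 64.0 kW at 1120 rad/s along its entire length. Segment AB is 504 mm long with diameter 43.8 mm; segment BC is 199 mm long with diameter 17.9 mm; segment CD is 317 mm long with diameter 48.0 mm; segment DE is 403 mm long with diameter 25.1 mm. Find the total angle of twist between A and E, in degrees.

4.14°

ω = 1120 rad/s, so T = P/ω = 64.0×10³ / 1120 = 57.14 N·m.
J_AB = π(0.0438)⁴/32 = 3.61×10^-7 m⁴; J_BC = π(0.0179)⁴/32 = 1.01×10^-8 m⁴; J_CD = π(0.0480)⁴/32 = 5.21×10^-7 m⁴; J_DE = π(0.0251)⁴/32 = 3.90×10^-8 m⁴.
θ = (T/G)·Σ L_i/J_i = (57.14/25.4×10⁹)·(0.504/3.61×10^-7 + 0.199/1.01×10^-8 + 0.317/5.21×10^-7 + 0.403/3.90×10^-8) = 0.07219 rad.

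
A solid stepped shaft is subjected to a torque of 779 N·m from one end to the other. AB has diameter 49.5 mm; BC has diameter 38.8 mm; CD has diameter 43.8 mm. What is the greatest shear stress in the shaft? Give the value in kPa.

67900 kPa

Under the same torque, τ_max = 16T/(πd³) is largest where d is smallest — segment BC (d = 38.8 mm).
τ_max = 16·779.0/(π·(0.0388)³) = 6.792×10^7 Pa.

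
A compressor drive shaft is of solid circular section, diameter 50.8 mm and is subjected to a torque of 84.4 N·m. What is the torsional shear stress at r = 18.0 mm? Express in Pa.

J = πd⁴/32 = π(0.0508)⁴/32 = 6.538×10^-7 m⁴.
Shear stress varies linearly with radius: τ = T·r/J = 84.40 × 0.0180 / 6.538×10^-7 = 2.324×10^6 Pa.

2.32e6 Pa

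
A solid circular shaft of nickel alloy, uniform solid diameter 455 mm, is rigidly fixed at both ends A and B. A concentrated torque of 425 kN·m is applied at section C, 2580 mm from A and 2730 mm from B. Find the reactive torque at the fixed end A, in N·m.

219000 N·m

With uniform GJ and both ends fixed, compatibility θ_AC = θ_CB gives T_A·a = T_B·b, together with T_A + T_B = T₀.
T_A = T₀·b/(a+b) = 425000·2730/5310 = 218500 N·m; T_B = 206500 N·m.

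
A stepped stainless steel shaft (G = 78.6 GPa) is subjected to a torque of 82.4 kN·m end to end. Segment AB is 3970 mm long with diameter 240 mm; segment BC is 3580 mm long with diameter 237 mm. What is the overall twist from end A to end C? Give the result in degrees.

J_AB = π(0.240)⁴/32 = 3.26×10^-4 m⁴; J_BC = π(0.237)⁴/32 = 3.10×10^-4 m⁴.
θ = (T/G)·Σ L_i/J_i = (82400/78.6×10⁹)·(3.97/3.26×10^-4 + 3.58/3.10×10^-4) = 0.02489 rad.

1.43°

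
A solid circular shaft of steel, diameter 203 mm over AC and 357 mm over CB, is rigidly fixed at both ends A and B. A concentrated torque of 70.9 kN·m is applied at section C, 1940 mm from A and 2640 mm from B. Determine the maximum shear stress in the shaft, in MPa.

6.95 MPa

Compatibility: T_A·a/J_AC = T_B·b/J_CB with T_A + T_B = T₀.
J_AC = 1.67×10^-4 m⁴, J_CB = 1.59×10^-3 m⁴, so T_A = T₀·(J_AC/a)/((J_AC/a)+(J_CB/b)) = 8831 N·m, T_B = 62070 N·m.
τ in each portion: τ_AC = 5.38×10^6 Pa, τ_CB = 6.95×10^6 Pa; maximum is in CB.
τ_max = T_CB·r/J = 62070·0.178/1.59×10^-3 = 6.948×10^6 Pa.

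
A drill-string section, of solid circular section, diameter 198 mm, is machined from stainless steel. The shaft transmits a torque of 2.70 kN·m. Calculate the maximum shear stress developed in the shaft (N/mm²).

J = πd⁴/32 = π(0.198)⁴/32 = 1.509×10^-4 m⁴.
τ_max = T·r/J = 2700 × 0.0990 / 1.509×10^-4 = 1.771×10^6 Pa.

1.77 N/mm²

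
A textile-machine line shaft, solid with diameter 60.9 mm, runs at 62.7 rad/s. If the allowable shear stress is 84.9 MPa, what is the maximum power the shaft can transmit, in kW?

236 kW

J = πd⁴/32 = π(0.0609)⁴/32 = 1.350×10^-6 m⁴.
T_max = τ_allow·J/r = 8.49×10^7 × 1.350×10^-6 / 0.0304 = 3765 N·m.
ω = 62.7 rad/s, so P_max = T_max·ω = 2.361×10^5 W.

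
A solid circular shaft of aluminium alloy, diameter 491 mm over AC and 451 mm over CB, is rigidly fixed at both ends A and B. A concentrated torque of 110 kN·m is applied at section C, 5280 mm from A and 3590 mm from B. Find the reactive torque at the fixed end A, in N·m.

Compatibility: T_A·a/J_AC = T_B·b/J_CB with T_A + T_B = T₀.
J_AC = 5.71×10^-3 m⁴, J_CB = 4.06×10^-3 m⁴, so T_A = T₀·(J_AC/a)/((J_AC/a)+(J_CB/b)) = 53740 N·m, T_B = 56260 N·m.

53700 N·m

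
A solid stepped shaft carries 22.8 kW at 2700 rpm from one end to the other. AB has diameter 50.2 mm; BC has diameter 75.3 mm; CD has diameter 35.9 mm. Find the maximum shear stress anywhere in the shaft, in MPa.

8.88 MPa

ω = 2π·2700/60 = 282.7 rad/s, so T = P/ω = 22.8×10³ / 282.7 = 80.64 N·m.
Under the same torque, τ_max = 16T/(πd³) is largest where d is smallest — segment CD (d = 35.9 mm).
τ_max = 16·80.64/(π·(0.0359)³) = 8.876×10^6 Pa.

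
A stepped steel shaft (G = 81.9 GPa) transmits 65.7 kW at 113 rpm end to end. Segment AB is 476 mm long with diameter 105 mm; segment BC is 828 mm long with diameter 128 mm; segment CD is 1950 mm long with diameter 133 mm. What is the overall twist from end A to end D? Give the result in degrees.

0.524°

ω = 2π·113/60 = 11.83 rad/s, so T = P/ω = 65.7×10³ / 11.83 = 5552 N·m.
J_AB = π(0.105)⁴/32 = 1.19×10^-5 m⁴; J_BC = π(0.128)⁴/32 = 2.64×10^-5 m⁴; J_CD = π(0.133)⁴/32 = 3.07×10^-5 m⁴.
θ = (T/G)·Σ L_i/J_i = (5552/81.9×10⁹)·(0.476/1.19×10^-5 + 0.828/2.64×10^-5 + 1.95/3.07×10^-5) = 9.137×10^-3 rad.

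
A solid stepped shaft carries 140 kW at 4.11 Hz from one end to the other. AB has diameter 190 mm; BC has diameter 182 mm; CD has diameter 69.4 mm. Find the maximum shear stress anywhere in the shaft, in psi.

ω = 2π·4.11 = 25.82 rad/s, so T = P/ω = 140×10³ / 25.82 = 5421 N·m.
Under the same torque, τ_max = 16T/(πd³) is largest where d is smallest — segment CD (d = 69.4 mm).
τ_max = 16·5421/(π·(0.0694)³) = 8.260×10^7 Pa.

12000 psi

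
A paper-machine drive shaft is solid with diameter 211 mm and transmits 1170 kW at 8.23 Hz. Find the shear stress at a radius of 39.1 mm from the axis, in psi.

ω = 2π·8.23 = 51.71 rad/s, so T = P/ω = 1170×10³ / 51.71 = 22630 N·m.
J = πd⁴/32 = π(0.211)⁴/32 = 1.946×10^-4 m⁴.
Shear stress varies linearly with radius: τ = T·r/J = 22630 × 0.0391 / 1.946×10^-4 = 4.546×10^6 Pa.

659 psi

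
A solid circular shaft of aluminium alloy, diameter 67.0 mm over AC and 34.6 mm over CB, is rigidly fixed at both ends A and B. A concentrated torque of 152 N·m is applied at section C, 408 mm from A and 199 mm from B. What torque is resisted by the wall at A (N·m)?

133 N·m

Compatibility: T_A·a/J_AC = T_B·b/J_CB with T_A + T_B = T₀.
J_AC = 1.98×10^-6 m⁴, J_CB = 1.41×10^-7 m⁴, so T_A = T₀·(J_AC/a)/((J_AC/a)+(J_CB/b)) = 132.7 N·m, T_B = 19.34 N·m.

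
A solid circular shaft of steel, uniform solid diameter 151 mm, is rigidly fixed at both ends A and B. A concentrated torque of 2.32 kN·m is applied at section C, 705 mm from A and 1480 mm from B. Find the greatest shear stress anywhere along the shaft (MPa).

With uniform GJ and both ends fixed, compatibility θ_AC = θ_CB gives T_A·a = T_B·b, together with T_A + T_B = T₀.
T_A = T₀·b/(a+b) = 2320·1480/2185 = 1571 N·m; T_B = 748.6 N·m.
τ in each portion: τ_AC = 2.32×10^6 Pa, τ_CB = 1.11×10^6 Pa; maximum is in AC.
τ_max = T_AC·r/J = 1571·0.0755/5.10×10^-5 = 2.325×10^6 Pa.

2.32 MPa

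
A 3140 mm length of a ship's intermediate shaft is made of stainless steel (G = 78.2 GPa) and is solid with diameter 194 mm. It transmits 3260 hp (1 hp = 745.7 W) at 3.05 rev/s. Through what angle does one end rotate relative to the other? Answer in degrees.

ω = 2π·3.05 = 19.16 rad/s, so T = P/ω = 3260×745.7 / 19.16 = 126900 N·m.
J = πd⁴/32 = π(0.194)⁴/32 = 1.391×10^-4 m⁴.
θ = T·L/(G·J) = 126900 × 3.14 / (78.2×10⁹ × 1.391×10^-4) = 0.03663 rad.

2.10°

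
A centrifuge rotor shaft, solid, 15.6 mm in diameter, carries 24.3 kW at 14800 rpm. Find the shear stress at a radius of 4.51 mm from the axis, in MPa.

12.2 MPa

ω = 2π·14800/60 = 1550 rad/s, so T = P/ω = 24.3×10³ / 1550 = 15.68 N·m.
J = πd⁴/32 = π(0.0156)⁴/32 = 5.814×10^-9 m⁴.
Shear stress varies linearly with radius: τ = T·r/J = 15.68 × 0.00451 / 5.814×10^-9 = 1.216×10^7 Pa.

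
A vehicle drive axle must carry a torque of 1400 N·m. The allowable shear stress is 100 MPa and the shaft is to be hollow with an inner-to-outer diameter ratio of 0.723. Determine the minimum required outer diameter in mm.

46.1 mm

For a hollow shaft with d_i/d_o = 0.723: τ_max = 16T/(π d_o³ (1−k⁴)), so d_o = [16T/(π τ_allow (1−k⁴))]^(1/3) = [16·1400/(π·1.00×10^8·0.7268)]^(1/3) = 0.04612 m.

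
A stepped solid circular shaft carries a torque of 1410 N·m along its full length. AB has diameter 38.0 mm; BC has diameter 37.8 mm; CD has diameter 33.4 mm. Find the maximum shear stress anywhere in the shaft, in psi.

Under the same torque, τ_max = 16T/(πd³) is largest where d is smallest — segment CD (d = 33.4 mm).
τ_max = 16·1410/(π·(0.0334)³) = 1.927×10^8 Pa.

28000 psi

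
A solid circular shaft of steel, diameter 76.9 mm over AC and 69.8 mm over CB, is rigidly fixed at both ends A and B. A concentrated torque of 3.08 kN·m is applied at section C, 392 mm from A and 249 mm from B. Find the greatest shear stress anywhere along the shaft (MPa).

23.8 MPa

Compatibility: T_A·a/J_AC = T_B·b/J_CB with T_A + T_B = T₀.
J_AC = 3.43×10^-6 m⁴, J_CB = 2.33×10^-6 m⁴, so T_A = T₀·(J_AC/a)/((J_AC/a)+(J_CB/b)) = 1489 N·m, T_B = 1591 N·m.
τ in each portion: τ_AC = 1.67×10^7 Pa, τ_CB = 2.38×10^7 Pa; maximum is in CB.
τ_max = T_CB·r/J = 1591·0.0349/2.33×10^-6 = 2.383×10^7 Pa.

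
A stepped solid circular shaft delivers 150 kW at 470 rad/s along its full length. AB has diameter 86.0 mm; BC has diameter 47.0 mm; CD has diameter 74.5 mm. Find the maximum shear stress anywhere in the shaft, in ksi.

ω = 470 rad/s, so T = P/ω = 150×10³ / 470.0 = 319.1 N·m.
Under the same torque, τ_max = 16T/(πd³) is largest where d is smallest — segment BC (d = 47.0 mm).
τ_max = 16·319.1/(π·(0.0470)³) = 1.566×10^7 Pa.

2.27 ksi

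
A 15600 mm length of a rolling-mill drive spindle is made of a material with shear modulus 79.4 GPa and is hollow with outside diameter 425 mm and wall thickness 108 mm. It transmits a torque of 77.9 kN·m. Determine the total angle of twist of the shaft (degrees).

0.291°

J = π(d_o⁴ − d_i⁴)/32 = π(0.425⁴ − 0.209⁴)/32 = 3.016×10^-3 m⁴.
θ = T·L/(G·J) = 77900 × 15.6 / (79.4×10⁹ × 3.016×10^-3) = 5.075×10^-3 rad.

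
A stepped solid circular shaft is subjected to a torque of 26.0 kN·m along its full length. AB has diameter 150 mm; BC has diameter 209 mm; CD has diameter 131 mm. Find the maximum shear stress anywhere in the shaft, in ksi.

Under the same torque, τ_max = 16T/(πd³) is largest where d is smallest — segment CD (d = 131 mm).
τ_max = 16·26000/(π·(0.131)³) = 5.890×10^7 Pa.

8.54 ksi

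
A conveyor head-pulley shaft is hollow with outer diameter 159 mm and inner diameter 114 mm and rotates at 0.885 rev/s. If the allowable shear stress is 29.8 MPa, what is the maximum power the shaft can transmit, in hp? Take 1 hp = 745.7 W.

J = π(d_o⁴ − d_i⁴)/32 = π(0.159⁴ − 0.114⁴)/32 = 4.617×10^-5 m⁴.
T_max = τ_allow·J/r = 2.98×10^7 × 4.617×10^-5 / 0.0795 = 17300 N·m.
ω = 2π·0.885 = 5.561 rad/s, so P_max = T_max·ω = 9.622×10^4 W.

129 hp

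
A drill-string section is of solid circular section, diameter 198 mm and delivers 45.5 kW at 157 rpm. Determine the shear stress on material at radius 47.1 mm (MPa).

ω = 2π·157/60 = 16.44 rad/s, so T = P/ω = 45.5×10³ / 16.44 = 2767 N·m.
J = πd⁴/32 = π(0.198)⁴/32 = 1.509×10^-4 m⁴.
Shear stress varies linearly with radius: τ = T·r/J = 2767 × 0.0471 / 1.509×10^-4 = 8.639×10^5 Pa.

0.864 MPa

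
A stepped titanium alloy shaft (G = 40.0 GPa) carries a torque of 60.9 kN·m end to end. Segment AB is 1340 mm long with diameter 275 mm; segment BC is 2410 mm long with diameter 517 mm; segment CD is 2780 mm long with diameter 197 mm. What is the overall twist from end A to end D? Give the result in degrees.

1.88°

J_AB = π(0.275)⁴/32 = 5.61×10^-4 m⁴; J_BC = π(0.517)⁴/32 = 7.01×10^-3 m⁴; J_CD = π(0.197)⁴/32 = 1.48×10^-4 m⁴.
θ = (T/G)·Σ L_i/J_i = (60900/40.0×10⁹)·(1.34/5.61×10^-4 + 2.41/7.01×10^-3 + 2.78/1.48×10^-4) = 0.03278 rad.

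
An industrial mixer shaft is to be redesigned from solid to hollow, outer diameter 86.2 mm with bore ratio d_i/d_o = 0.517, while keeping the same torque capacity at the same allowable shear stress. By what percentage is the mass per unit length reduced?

23.0 %

Equal τ_max and T ⇒ the solid shaft needs d_s³ = d_o³(1−k⁴), so d_s = 86.2·(1−0.517⁴)^(1/3) = 84.10 mm.
Area ratio A_h/A_s = d_o²(1−k²)/d_s² = (1−k²)/(1−k⁴)^(2/3) = 0.7698.
Mass saving = 1 − 0.7698 = 23.0 %.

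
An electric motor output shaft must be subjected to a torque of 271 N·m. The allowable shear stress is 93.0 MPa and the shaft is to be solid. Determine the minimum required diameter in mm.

24.6 mm

For a solid shaft τ_max = 16T/(πd³), so d = (16T/(π τ_allow))^(1/3) = (16·271.0/(π·9.30×10^7))^(1/3) = 0.02457 m.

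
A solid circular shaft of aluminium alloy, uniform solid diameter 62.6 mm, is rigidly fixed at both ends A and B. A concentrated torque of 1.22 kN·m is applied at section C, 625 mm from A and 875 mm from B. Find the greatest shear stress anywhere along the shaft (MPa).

14.8 MPa

With uniform GJ and both ends fixed, compatibility θ_AC = θ_CB gives T_A·a = T_B·b, together with T_A + T_B = T₀.
T_A = T₀·b/(a+b) = 1220·875/1500 = 711.7 N·m; T_B = 508.3 N·m.
τ in each portion: τ_AC = 1.48×10^7 Pa, τ_CB = 1.06×10^7 Pa; maximum is in AC.
τ_max = T_AC·r/J = 711.7·0.0313/1.51×10^-6 = 1.477×10^7 Pa.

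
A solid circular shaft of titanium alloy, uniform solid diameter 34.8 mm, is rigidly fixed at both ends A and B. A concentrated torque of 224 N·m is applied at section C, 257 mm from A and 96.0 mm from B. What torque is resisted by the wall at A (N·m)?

60.9 N·m

With uniform GJ and both ends fixed, compatibility θ_AC = θ_CB gives T_A·a = T_B·b, together with T_A + T_B = T₀.
T_A = T₀·b/(a+b) = 224.0·96.0/353.0 = 60.92 N·m; T_B = 163.1 N·m.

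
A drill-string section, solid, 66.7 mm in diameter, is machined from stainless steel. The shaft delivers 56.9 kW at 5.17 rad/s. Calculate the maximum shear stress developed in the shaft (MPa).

ω = 5.17 rad/s, so T = P/ω = 56.9×10³ / 5.170 = 11010 N·m.
J = πd⁴/32 = π(0.0667)⁴/32 = 1.943×10^-6 m⁴.
τ_max = T·r/J = 11010 × 0.0334 / 1.943×10^-6 = 1.889×10^8 Pa.

189 MPa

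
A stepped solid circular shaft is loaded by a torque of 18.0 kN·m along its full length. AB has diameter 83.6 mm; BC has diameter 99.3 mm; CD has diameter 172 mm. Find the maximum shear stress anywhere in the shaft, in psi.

Under the same torque, τ_max = 16T/(πd³) is largest where d is smallest — segment AB (d = 83.6 mm).
τ_max = 16·18000/(π·(0.0836)³) = 1.569×10^8 Pa.

22800 psi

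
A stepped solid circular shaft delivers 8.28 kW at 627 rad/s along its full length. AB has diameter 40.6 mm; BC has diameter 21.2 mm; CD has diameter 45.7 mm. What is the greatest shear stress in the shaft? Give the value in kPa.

7060 kPa

ω = 627 rad/s, so T = P/ω = 8.28×10³ / 627.0 = 13.21 N·m.
Under the same torque, τ_max = 16T/(πd³) is largest where d is smallest — segment BC (d = 21.2 mm).
τ_max = 16·13.21/(π·(0.0212)³) = 7.059×10^6 Pa.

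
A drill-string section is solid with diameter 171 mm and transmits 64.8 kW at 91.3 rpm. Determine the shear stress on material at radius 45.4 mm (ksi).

ω = 2π·91.3/60 = 9.561 rad/s, so T = P/ω = 64.8×10³ / 9.561 = 6778 N·m.
J = πd⁴/32 = π(0.171)⁴/32 = 8.394×10^-5 m⁴.
Shear stress varies linearly with radius: τ = T·r/J = 6778 × 0.0454 / 8.394×10^-5 = 3.666×10^6 Pa.

0.532 ksi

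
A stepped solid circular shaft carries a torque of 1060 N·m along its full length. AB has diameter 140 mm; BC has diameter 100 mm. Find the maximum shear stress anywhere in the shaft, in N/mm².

Under the same torque, τ_max = 16T/(πd³) is largest where d is smallest — segment BC (d = 100 mm).
τ_max = 16·1060/(π·(0.100)³) = 5.399×10^6 Pa.

5.40 N/mm²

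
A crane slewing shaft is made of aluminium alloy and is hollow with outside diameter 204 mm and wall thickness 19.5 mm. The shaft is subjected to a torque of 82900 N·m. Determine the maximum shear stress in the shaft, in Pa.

J = π(d_o⁴ − d_i⁴)/32 = π(0.204⁴ − 0.165⁴)/32 = 9.726×10^-5 m⁴.
τ_max = T·r/J = 82900 × 0.102 / 9.726×10^-5 = 8.694×10^7 Pa.

8.69e7 Pa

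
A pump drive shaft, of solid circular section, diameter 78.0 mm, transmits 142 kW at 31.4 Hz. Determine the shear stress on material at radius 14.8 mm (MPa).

ω = 2π·31.4 = 197.3 rad/s, so T = P/ω = 142×10³ / 197.3 = 719.7 N·m.
J = πd⁴/32 = π(0.0780)⁴/32 = 3.634×10^-6 m⁴.
Shear stress varies linearly with radius: τ = T·r/J = 719.7 × 0.0148 / 3.634×10^-6 = 2.931×10^6 Pa.

2.93 MPa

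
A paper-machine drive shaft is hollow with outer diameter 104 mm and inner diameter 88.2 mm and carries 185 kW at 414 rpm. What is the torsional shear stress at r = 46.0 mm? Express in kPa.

35400 kPa

ω = 2π·414/60 = 43.35 rad/s, so T = P/ω = 185×10³ / 43.35 = 4267 N·m.
J = π(d_o⁴ − d_i⁴)/32 = π(0.104⁴ − 0.0882⁴)/32 = 5.544×10^-6 m⁴.
Shear stress varies linearly with radius: τ = T·r/J = 4267 × 0.0460 / 5.544×10^-6 = 3.541×10^7 Pa.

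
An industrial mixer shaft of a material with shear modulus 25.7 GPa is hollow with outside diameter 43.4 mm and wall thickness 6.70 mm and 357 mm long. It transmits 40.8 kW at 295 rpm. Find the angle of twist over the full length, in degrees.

3.91°

ω = 2π·295/60 = 30.89 rad/s, so T = P/ω = 40.8×10³ / 30.89 = 1321 N·m.
J = π(d_o⁴ − d_i⁴)/32 = π(0.0434⁴ − 0.0300⁴)/32 = 2.688×10^-7 m⁴.
θ = T·L/(G·J) = 1321 × 0.357 / (25.7×10⁹ × 2.688×10^-7) = 0.06826 rad.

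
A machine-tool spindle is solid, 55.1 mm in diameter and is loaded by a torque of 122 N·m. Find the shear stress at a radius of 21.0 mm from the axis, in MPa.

J = πd⁴/32 = π(0.0551)⁴/32 = 9.049×10^-7 m⁴.
Shear stress varies linearly with radius: τ = T·r/J = 122.0 × 0.0210 / 9.049×10^-7 = 2.831×10^6 Pa.

2.83 MPa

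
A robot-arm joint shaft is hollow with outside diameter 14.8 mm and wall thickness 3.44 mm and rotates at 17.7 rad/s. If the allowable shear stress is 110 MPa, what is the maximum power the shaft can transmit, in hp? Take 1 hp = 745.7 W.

1.53 hp

J = π(d_o⁴ − d_i⁴)/32 = π(0.0148⁴ − 0.00792⁴)/32 = 4.324×10^-9 m⁴.
T_max = τ_allow·J/r = 1.10×10^8 × 4.324×10^-9 / 0.00740 = 64.28 N·m.
ω = 17.7 rad/s, so P_max = T_max·ω = 1138 W.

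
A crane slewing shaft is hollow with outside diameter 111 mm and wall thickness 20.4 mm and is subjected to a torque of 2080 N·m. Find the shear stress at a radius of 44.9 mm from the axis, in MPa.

J = π(d_o⁴ − d_i⁴)/32 = π(0.111⁴ − 0.0702⁴)/32 = 1.252×10^-5 m⁴.
Shear stress varies linearly with radius: τ = T·r/J = 2080 × 0.0449 / 1.252×10^-5 = 7.460×10^6 Pa.

7.46 MPa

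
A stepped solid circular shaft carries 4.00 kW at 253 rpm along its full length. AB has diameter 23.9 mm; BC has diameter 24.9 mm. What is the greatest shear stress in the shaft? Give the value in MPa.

ω = 2π·253/60 = 26.49 rad/s, so T = P/ω = 4.00×10³ / 26.49 = 151.0 N·m.
Under the same torque, τ_max = 16T/(πd³) is largest where d is smallest — segment AB (d = 23.9 mm).
τ_max = 16·151.0/(π·(0.0239)³) = 5.632×10^7 Pa.

56.3 MPa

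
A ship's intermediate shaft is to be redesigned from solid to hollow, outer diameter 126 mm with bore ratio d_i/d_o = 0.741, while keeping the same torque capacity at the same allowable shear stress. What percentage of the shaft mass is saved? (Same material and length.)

Equal τ_max and T ⇒ the solid shaft needs d_s³ = d_o³(1−k⁴), so d_s = 126·(1−0.741⁴)^(1/3) = 111.8 mm.
Area ratio A_h/A_s = d_o²(1−k²)/d_s² = (1−k²)/(1−k⁴)^(2/3) = 0.5728.
Mass saving = 1 − 0.5728 = 42.7 %.

42.7 %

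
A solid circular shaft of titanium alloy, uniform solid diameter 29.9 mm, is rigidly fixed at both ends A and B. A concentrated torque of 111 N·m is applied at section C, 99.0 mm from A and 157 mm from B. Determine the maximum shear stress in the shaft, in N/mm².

13.0 N/mm²

With uniform GJ and both ends fixed, compatibility θ_AC = θ_CB gives T_A·a = T_B·b, together with T_A + T_B = T₀.
T_A = T₀·b/(a+b) = 111.0·157/256.0 = 68.07 N·m; T_B = 42.93 N·m.
τ in each portion: τ_AC = 1.30×10^7 Pa, τ_CB = 8.18×10^6 Pa; maximum is in AC.
τ_max = T_AC·r/J = 68.07·0.0149/7.85×10^-8 = 1.297×10^7 Pa.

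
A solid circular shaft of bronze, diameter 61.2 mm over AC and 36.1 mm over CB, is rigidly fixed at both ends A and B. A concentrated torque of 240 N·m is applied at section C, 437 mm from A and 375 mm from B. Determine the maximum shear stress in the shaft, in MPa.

Compatibility: T_A·a/J_AC = T_B·b/J_CB with T_A + T_B = T₀.
J_AC = 1.38×10^-6 m⁴, J_CB = 1.67×10^-7 m⁴, so T_A = T₀·(J_AC/a)/((J_AC/a)+(J_CB/b)) = 210.3 N·m, T_B = 29.67 N·m.
τ in each portion: τ_AC = 4.67×10^6 Pa, τ_CB = 3.21×10^6 Pa; maximum is in AC.
τ_max = T_AC·r/J = 210.3·0.0306/1.38×10^-6 = 4.673×10^6 Pa.

4.67 MPa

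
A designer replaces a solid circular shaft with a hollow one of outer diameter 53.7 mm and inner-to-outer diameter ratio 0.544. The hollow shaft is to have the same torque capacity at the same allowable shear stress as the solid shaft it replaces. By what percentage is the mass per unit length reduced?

25.2 %

Equal τ_max and T ⇒ the solid shaft needs d_s³ = d_o³(1−k⁴), so d_s = 53.7·(1−0.544⁴)^(1/3) = 52.08 mm.
Area ratio A_h/A_s = d_o²(1−k²)/d_s² = (1−k²)/(1−k⁴)^(2/3) = 0.7484.
Mass saving = 1 − 0.7484 = 25.2 %.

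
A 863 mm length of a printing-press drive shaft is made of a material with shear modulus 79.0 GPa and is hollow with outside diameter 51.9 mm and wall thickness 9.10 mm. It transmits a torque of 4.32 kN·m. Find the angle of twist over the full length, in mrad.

80.6 mrad

J = π(d_o⁴ − d_i⁴)/32 = π(0.0519⁴ − 0.0337⁴)/32 = 5.857×10^-7 m⁴.
θ = T·L/(G·J) = 4320 × 0.863 / (79.0×10⁹ × 5.857×10^-7) = 0.08058 rad.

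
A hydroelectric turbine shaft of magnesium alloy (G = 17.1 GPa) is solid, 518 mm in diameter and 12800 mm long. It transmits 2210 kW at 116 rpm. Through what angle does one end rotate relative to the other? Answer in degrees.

ω = 2π·116/60 = 12.15 rad/s, so T = P/ω = 2210×10³ / 12.15 = 181900 N·m.
J = πd⁴/32 = π(0.518)⁴/32 = 7.068×10^-3 m⁴.
θ = T·L/(G·J) = 181900 × 12.8 / (17.1×10⁹ × 7.068×10^-3) = 0.01927 rad.

1.10°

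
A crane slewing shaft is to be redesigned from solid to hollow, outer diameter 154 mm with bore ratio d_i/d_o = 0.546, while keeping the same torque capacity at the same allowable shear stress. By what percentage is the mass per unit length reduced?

25.3 %

Equal τ_max and T ⇒ the solid shaft needs d_s³ = d_o³(1−k⁴), so d_s = 154·(1−0.546⁴)^(1/3) = 149.3 mm.
Area ratio A_h/A_s = d_o²(1−k²)/d_s² = (1−k²)/(1−k⁴)^(2/3) = 0.7468.
Mass saving = 1 − 0.7468 = 25.3 %.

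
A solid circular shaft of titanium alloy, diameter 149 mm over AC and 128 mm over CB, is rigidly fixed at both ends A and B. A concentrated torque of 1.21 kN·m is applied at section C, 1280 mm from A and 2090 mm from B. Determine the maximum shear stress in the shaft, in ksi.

Compatibility: T_A·a/J_AC = T_B·b/J_CB with T_A + T_B = T₀.
J_AC = 4.84×10^-5 m⁴, J_CB = 2.64×10^-5 m⁴, so T_A = T₀·(J_AC/a)/((J_AC/a)+(J_CB/b)) = 907.4 N·m, T_B = 302.6 N·m.
τ in each portion: τ_AC = 1.40×10^6 Pa, τ_CB = 7.35×10^5 Pa; maximum is in AC.
τ_max = T_AC·r/J = 907.4·0.0745/4.84×10^-5 = 1.397×10^6 Pa.

0.203 ksi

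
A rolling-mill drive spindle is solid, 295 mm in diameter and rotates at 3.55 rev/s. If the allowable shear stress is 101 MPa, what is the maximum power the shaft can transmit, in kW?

11400 kW

J = πd⁴/32 = π(0.295)⁴/32 = 7.435×10^-4 m⁴.
T_max = τ_allow·J/r = 1.01×10^8 × 7.435×10^-4 / 0.147 = 509100 N·m.
ω = 2π·3.55 = 22.31 rad/s, so P_max = T_max·ω = 1.136×10^7 W.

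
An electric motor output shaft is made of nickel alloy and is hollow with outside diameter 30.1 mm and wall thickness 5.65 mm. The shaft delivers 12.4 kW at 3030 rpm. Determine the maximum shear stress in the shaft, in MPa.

8.61 MPa

ω = 2π·3030/60 = 317.3 rad/s, so T = P/ω = 12.4×10³ / 317.3 = 39.08 N·m.
J = π(d_o⁴ − d_i⁴)/32 = π(0.0301⁴ − 0.0188⁴)/32 = 6.832×10^-8 m⁴.
τ_max = T·r/J = 39.08 × 0.0151 / 6.832×10^-8 = 8.608×10^6 Pa.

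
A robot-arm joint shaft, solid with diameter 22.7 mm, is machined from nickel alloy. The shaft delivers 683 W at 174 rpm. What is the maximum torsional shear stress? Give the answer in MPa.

ω = 2π·174/60 = 18.22 rad/s, so T = P/ω = 683 / 18.22 = 37.48 N·m.
J = πd⁴/32 = π(0.0227)⁴/32 = 2.607×10^-8 m⁴.
τ_max = T·r/J = 37.48 × 0.0113 / 2.607×10^-8 = 1.632×10^7 Pa.

16.3 MPa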